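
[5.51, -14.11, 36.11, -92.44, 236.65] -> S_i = 5.51*(-2.56)^i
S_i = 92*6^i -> [92, 552, 3312, 19872, 119232]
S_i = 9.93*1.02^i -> [9.93, 10.13, 10.33, 10.54, 10.75]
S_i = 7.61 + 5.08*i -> [7.61, 12.69, 17.77, 22.85, 27.93]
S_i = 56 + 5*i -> [56, 61, 66, 71, 76]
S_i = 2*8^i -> [2, 16, 128, 1024, 8192]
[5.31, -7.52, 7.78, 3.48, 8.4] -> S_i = Random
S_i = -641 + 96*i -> [-641, -545, -449, -353, -257]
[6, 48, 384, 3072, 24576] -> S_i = 6*8^i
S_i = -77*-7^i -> [-77, 539, -3773, 26411, -184877]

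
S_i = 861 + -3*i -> [861, 858, 855, 852, 849]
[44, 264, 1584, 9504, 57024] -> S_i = 44*6^i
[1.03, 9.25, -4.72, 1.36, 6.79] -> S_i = Random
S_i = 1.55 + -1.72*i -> [1.55, -0.17, -1.89, -3.61, -5.33]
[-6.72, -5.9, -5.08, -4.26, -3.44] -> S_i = -6.72 + 0.82*i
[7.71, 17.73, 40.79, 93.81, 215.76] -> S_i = 7.71*2.30^i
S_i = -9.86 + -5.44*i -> [-9.86, -15.3, -20.74, -26.18, -31.62]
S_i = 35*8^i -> [35, 280, 2240, 17920, 143360]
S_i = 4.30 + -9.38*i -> [4.3, -5.08, -14.46, -23.84, -33.22]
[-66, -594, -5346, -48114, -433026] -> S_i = -66*9^i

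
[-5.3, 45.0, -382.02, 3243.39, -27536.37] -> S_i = -5.30*(-8.49)^i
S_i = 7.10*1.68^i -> [7.1, 11.93, 20.04, 33.67, 56.56]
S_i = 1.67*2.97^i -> [1.67, 4.96, 14.73, 43.75, 129.94]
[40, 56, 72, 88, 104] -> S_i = 40 + 16*i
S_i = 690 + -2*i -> [690, 688, 686, 684, 682]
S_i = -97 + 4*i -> [-97, -93, -89, -85, -81]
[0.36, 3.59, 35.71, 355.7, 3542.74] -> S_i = 0.36*9.96^i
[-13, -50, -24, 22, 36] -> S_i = Random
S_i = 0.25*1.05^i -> [0.25, 0.26, 0.28, 0.29, 0.3]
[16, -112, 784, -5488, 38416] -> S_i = 16*-7^i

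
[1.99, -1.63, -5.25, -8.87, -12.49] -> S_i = 1.99 + -3.62*i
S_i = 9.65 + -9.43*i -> [9.65, 0.22, -9.21, -18.64, -28.07]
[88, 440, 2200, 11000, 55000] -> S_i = 88*5^i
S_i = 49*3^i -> [49, 147, 441, 1323, 3969]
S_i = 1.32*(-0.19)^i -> [1.32, -0.25, 0.05, -0.01, 0.0]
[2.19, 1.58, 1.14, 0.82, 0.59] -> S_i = 2.19*0.72^i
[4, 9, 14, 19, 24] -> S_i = 4 + 5*i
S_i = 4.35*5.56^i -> [4.35, 24.19, 134.47, 747.68, 4157.08]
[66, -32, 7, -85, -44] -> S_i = Random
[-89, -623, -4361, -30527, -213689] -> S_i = -89*7^i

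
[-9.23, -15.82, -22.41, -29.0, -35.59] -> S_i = -9.23 + -6.59*i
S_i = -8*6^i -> [-8, -48, -288, -1728, -10368]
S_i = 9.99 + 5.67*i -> [9.99, 15.66, 21.33, 27.0, 32.67]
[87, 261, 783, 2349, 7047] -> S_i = 87*3^i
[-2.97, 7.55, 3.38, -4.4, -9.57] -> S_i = Random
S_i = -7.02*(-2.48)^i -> [-7.02, 17.41, -43.18, 107.08, -265.55]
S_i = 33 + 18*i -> [33, 51, 69, 87, 105]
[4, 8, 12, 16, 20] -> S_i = 4 + 4*i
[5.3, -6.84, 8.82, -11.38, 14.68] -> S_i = 5.30*(-1.29)^i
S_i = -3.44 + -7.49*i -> [-3.44, -10.93, -18.42, -25.91, -33.4]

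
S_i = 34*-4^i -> [34, -136, 544, -2176, 8704]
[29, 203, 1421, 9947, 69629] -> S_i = 29*7^i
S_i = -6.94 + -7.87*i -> [-6.94, -14.81, -22.68, -30.55, -38.42]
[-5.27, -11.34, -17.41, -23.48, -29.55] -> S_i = -5.27 + -6.07*i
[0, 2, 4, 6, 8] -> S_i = 0 + 2*i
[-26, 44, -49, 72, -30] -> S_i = Random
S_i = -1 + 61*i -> [-1, 60, 121, 182, 243]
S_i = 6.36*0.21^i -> [6.36, 1.34, 0.28, 0.06, 0.01]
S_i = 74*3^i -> [74, 222, 666, 1998, 5994]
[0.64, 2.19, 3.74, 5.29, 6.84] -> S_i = 0.64 + 1.55*i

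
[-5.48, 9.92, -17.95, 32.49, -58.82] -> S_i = -5.48*(-1.81)^i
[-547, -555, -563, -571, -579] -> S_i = -547 + -8*i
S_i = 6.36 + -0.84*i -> [6.36, 5.52, 4.68, 3.84, 3.0]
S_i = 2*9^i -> [2, 18, 162, 1458, 13122]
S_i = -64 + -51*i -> [-64, -115, -166, -217, -268]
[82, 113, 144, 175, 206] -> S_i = 82 + 31*i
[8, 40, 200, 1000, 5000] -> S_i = 8*5^i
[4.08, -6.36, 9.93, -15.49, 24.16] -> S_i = 4.08*(-1.56)^i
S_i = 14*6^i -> [14, 84, 504, 3024, 18144]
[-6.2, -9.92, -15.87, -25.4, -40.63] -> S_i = -6.20*1.60^i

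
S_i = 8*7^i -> [8, 56, 392, 2744, 19208]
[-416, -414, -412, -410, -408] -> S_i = -416 + 2*i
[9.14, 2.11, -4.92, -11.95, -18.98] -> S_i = 9.14 + -7.03*i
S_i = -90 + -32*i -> [-90, -122, -154, -186, -218]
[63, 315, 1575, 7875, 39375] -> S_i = 63*5^i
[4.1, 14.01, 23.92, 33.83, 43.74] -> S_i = 4.10 + 9.91*i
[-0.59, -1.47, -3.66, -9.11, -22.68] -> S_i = -0.59*2.49^i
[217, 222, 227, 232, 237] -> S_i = 217 + 5*i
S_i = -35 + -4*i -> [-35, -39, -43, -47, -51]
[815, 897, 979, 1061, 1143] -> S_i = 815 + 82*i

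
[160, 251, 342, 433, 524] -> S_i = 160 + 91*i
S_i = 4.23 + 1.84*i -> [4.23, 6.07, 7.91, 9.75, 11.59]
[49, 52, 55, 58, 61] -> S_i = 49 + 3*i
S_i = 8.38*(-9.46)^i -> [8.38, -79.27, 749.94, -7094.43, 67113.3]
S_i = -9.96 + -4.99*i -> [-9.96, -14.95, -19.94, -24.93, -29.92]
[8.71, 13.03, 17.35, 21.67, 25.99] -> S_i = 8.71 + 4.32*i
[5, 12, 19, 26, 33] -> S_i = 5 + 7*i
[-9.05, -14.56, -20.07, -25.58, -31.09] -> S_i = -9.05 + -5.51*i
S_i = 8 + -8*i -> [8, 0, -8, -16, -24]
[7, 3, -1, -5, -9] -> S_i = 7 + -4*i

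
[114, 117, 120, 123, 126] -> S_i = 114 + 3*i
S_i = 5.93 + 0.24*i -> [5.93, 6.17, 6.41, 6.65, 6.89]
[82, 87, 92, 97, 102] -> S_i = 82 + 5*i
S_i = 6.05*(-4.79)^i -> [6.05, -28.98, 138.81, -664.91, 3184.91]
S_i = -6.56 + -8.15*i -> [-6.56, -14.71, -22.86, -31.01, -39.16]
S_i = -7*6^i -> [-7, -42, -252, -1512, -9072]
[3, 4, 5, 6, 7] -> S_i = 3 + 1*i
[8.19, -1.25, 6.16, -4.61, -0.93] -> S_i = Random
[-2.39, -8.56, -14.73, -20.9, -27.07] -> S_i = -2.39 + -6.17*i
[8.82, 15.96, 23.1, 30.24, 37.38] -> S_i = 8.82 + 7.14*i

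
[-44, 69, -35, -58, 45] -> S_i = Random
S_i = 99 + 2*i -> [99, 101, 103, 105, 107]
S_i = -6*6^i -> [-6, -36, -216, -1296, -7776]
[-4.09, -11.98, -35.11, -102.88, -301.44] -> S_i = -4.09*2.93^i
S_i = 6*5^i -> [6, 30, 150, 750, 3750]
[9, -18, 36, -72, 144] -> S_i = 9*-2^i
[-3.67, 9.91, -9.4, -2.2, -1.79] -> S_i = Random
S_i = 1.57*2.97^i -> [1.57, 4.66, 13.85, 41.13, 122.16]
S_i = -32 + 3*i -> [-32, -29, -26, -23, -20]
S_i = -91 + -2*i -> [-91, -93, -95, -97, -99]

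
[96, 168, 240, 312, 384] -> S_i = 96 + 72*i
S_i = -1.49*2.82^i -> [-1.49, -4.2, -11.85, -33.41, -94.23]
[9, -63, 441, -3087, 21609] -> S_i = 9*-7^i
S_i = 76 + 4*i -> [76, 80, 84, 88, 92]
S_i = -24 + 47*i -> [-24, 23, 70, 117, 164]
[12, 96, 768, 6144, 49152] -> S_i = 12*8^i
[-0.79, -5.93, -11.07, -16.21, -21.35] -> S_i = -0.79 + -5.14*i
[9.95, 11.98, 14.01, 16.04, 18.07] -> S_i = 9.95 + 2.03*i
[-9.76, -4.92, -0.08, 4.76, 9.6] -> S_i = -9.76 + 4.84*i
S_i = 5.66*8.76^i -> [5.66, 49.58, 434.33, 3804.77, 33329.81]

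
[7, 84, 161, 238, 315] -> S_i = 7 + 77*i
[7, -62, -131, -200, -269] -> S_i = 7 + -69*i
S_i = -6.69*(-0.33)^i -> [-6.69, 2.21, -0.73, 0.24, -0.08]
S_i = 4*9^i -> [4, 36, 324, 2916, 26244]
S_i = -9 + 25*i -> [-9, 16, 41, 66, 91]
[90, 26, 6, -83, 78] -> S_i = Random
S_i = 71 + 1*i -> [71, 72, 73, 74, 75]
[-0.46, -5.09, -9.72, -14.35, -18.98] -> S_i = -0.46 + -4.63*i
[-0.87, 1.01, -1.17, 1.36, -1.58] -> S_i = -0.87*(-1.16)^i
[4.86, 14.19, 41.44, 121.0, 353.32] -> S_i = 4.86*2.92^i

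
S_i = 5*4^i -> [5, 20, 80, 320, 1280]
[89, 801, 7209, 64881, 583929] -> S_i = 89*9^i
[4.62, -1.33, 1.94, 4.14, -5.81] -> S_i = Random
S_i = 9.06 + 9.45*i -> [9.06, 18.51, 27.96, 37.41, 46.86]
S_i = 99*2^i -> [99, 198, 396, 792, 1584]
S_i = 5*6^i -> [5, 30, 180, 1080, 6480]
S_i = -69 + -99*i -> [-69, -168, -267, -366, -465]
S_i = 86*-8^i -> [86, -688, 5504, -44032, 352256]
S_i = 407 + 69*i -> [407, 476, 545, 614, 683]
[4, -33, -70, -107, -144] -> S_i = 4 + -37*i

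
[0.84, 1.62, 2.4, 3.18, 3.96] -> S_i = 0.84 + 0.78*i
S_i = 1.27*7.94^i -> [1.27, 10.08, 80.07, 635.72, 5047.61]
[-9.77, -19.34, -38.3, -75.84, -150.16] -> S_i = -9.77*1.98^i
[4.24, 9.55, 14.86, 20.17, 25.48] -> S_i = 4.24 + 5.31*i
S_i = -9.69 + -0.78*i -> [-9.69, -10.47, -11.25, -12.03, -12.81]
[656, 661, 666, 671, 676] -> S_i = 656 + 5*i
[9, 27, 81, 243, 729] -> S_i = 9*3^i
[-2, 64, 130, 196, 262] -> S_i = -2 + 66*i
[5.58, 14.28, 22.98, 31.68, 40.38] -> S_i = 5.58 + 8.70*i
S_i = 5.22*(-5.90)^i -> [5.22, -30.8, 181.71, -1072.08, 6325.26]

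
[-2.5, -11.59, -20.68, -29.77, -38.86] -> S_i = -2.50 + -9.09*i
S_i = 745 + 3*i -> [745, 748, 751, 754, 757]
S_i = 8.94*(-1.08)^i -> [8.94, -9.66, 10.43, -11.26, 12.16]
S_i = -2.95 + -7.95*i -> [-2.95, -10.9, -18.85, -26.8, -34.75]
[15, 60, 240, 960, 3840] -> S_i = 15*4^i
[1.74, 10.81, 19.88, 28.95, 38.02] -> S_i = 1.74 + 9.07*i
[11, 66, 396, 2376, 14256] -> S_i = 11*6^i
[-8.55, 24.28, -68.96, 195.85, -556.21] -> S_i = -8.55*(-2.84)^i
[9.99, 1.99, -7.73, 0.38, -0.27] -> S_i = Random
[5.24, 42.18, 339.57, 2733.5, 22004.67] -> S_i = 5.24*8.05^i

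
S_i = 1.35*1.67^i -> [1.35, 2.25, 3.77, 6.29, 10.5]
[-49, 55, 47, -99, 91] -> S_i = Random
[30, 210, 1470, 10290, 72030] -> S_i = 30*7^i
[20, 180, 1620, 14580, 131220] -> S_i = 20*9^i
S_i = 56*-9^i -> [56, -504, 4536, -40824, 367416]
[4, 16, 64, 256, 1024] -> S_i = 4*4^i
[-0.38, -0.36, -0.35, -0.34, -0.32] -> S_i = -0.38*0.96^i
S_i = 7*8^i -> [7, 56, 448, 3584, 28672]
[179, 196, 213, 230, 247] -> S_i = 179 + 17*i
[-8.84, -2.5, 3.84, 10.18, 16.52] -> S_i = -8.84 + 6.34*i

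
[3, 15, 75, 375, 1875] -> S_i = 3*5^i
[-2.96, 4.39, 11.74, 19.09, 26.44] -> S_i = -2.96 + 7.35*i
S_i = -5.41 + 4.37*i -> [-5.41, -1.04, 3.33, 7.7, 12.07]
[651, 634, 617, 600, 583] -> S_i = 651 + -17*i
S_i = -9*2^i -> [-9, -18, -36, -72, -144]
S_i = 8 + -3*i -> [8, 5, 2, -1, -4]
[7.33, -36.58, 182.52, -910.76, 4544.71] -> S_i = 7.33*(-4.99)^i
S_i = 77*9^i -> [77, 693, 6237, 56133, 505197]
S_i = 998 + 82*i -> [998, 1080, 1162, 1244, 1326]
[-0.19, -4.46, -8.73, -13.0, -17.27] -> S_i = -0.19 + -4.27*i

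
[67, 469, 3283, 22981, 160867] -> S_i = 67*7^i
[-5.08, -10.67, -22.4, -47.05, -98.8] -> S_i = -5.08*2.10^i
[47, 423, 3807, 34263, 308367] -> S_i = 47*9^i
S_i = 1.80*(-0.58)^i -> [1.8, -1.04, 0.61, -0.35, 0.2]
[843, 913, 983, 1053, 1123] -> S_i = 843 + 70*i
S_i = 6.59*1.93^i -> [6.59, 12.72, 24.55, 47.38, 91.44]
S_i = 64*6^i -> [64, 384, 2304, 13824, 82944]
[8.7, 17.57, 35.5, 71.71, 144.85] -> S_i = 8.70*2.02^i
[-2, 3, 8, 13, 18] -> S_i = -2 + 5*i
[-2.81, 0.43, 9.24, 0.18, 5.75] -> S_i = Random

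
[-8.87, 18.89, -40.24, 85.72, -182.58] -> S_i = -8.87*(-2.13)^i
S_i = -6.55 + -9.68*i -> [-6.55, -16.23, -25.91, -35.59, -45.27]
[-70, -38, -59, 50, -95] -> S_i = Random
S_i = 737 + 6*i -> [737, 743, 749, 755, 761]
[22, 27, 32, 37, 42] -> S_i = 22 + 5*i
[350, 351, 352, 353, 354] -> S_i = 350 + 1*i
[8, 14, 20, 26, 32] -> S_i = 8 + 6*i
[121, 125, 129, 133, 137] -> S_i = 121 + 4*i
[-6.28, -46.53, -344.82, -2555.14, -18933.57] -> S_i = -6.28*7.41^i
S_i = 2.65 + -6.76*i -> [2.65, -4.11, -10.87, -17.63, -24.39]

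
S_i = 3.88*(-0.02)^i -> [3.88, -0.08, 0.0, -0.0, 0.0]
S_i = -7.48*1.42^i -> [-7.48, -10.62, -15.08, -21.42, -30.41]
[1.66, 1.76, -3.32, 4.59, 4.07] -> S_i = Random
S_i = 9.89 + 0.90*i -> [9.89, 10.79, 11.69, 12.59, 13.49]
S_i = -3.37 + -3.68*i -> [-3.37, -7.05, -10.73, -14.41, -18.09]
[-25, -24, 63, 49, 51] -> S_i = Random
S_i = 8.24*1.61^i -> [8.24, 13.27, 21.36, 34.39, 55.36]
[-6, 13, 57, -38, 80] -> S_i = Random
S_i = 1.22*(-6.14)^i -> [1.22, -7.49, 45.99, -282.4, 1733.94]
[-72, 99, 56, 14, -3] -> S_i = Random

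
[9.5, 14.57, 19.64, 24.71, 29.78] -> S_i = 9.50 + 5.07*i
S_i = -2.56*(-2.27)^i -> [-2.56, 5.81, -13.19, 29.94, -67.97]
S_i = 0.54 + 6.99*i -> [0.54, 7.53, 14.52, 21.51, 28.5]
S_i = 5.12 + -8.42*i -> [5.12, -3.3, -11.72, -20.14, -28.56]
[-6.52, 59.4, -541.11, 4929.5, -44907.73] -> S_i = -6.52*(-9.11)^i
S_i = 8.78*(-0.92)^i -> [8.78, -8.08, 7.43, -6.84, 6.29]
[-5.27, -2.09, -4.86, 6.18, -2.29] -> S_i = Random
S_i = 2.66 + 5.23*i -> [2.66, 7.89, 13.12, 18.35, 23.58]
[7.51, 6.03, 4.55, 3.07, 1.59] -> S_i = 7.51 + -1.48*i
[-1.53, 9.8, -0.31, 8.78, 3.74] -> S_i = Random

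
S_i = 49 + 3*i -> [49, 52, 55, 58, 61]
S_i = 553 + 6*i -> [553, 559, 565, 571, 577]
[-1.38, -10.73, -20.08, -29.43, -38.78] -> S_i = -1.38 + -9.35*i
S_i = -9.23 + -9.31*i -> [-9.23, -18.54, -27.85, -37.16, -46.47]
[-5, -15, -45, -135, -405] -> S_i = -5*3^i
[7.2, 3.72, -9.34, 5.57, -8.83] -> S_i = Random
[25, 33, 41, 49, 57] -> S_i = 25 + 8*i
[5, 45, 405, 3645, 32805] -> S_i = 5*9^i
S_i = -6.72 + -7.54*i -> [-6.72, -14.26, -21.8, -29.34, -36.88]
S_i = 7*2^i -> [7, 14, 28, 56, 112]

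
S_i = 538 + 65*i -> [538, 603, 668, 733, 798]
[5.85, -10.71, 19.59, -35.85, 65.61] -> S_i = 5.85*(-1.83)^i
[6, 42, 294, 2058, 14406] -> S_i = 6*7^i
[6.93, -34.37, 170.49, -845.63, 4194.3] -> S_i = 6.93*(-4.96)^i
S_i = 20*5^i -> [20, 100, 500, 2500, 12500]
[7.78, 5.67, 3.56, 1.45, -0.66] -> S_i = 7.78 + -2.11*i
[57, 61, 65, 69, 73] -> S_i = 57 + 4*i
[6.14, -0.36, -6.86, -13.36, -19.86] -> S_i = 6.14 + -6.50*i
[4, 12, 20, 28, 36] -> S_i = 4 + 8*i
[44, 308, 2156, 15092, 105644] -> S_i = 44*7^i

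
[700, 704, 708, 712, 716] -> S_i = 700 + 4*i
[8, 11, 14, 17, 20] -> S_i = 8 + 3*i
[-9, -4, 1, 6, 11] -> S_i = -9 + 5*i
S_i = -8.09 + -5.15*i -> [-8.09, -13.24, -18.39, -23.54, -28.69]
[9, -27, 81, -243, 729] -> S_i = 9*-3^i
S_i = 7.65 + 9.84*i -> [7.65, 17.49, 27.33, 37.17, 47.01]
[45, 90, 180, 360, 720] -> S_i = 45*2^i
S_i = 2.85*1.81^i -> [2.85, 5.16, 9.34, 16.9, 30.59]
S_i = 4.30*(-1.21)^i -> [4.3, -5.2, 6.3, -7.62, 9.22]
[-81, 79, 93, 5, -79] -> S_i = Random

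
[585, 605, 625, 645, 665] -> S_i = 585 + 20*i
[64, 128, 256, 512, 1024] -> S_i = 64*2^i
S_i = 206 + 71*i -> [206, 277, 348, 419, 490]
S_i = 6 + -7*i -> [6, -1, -8, -15, -22]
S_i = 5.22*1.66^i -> [5.22, 8.67, 14.38, 23.88, 39.64]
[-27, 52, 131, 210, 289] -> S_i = -27 + 79*i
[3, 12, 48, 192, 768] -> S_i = 3*4^i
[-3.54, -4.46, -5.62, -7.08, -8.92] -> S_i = -3.54*1.26^i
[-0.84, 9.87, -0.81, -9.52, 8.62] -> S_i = Random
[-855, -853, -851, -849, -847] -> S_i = -855 + 2*i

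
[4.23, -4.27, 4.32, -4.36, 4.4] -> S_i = 4.23*(-1.01)^i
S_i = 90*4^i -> [90, 360, 1440, 5760, 23040]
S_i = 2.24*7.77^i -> [2.24, 17.4, 135.24, 1050.78, 8164.55]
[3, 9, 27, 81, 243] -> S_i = 3*3^i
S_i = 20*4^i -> [20, 80, 320, 1280, 5120]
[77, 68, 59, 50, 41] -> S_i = 77 + -9*i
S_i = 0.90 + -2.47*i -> [0.9, -1.57, -4.04, -6.51, -8.98]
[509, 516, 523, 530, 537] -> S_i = 509 + 7*i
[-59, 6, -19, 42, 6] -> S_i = Random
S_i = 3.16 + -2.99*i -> [3.16, 0.17, -2.82, -5.81, -8.8]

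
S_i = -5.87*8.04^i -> [-5.87, -47.19, -379.45, -3050.75, -24528.01]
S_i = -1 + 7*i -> [-1, 6, 13, 20, 27]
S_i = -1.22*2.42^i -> [-1.22, -2.95, -7.14, -17.29, -41.84]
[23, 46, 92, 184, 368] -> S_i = 23*2^i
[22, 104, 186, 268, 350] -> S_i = 22 + 82*i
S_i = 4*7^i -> [4, 28, 196, 1372, 9604]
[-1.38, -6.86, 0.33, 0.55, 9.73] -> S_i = Random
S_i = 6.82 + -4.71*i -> [6.82, 2.11, -2.6, -7.31, -12.02]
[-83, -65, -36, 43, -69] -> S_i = Random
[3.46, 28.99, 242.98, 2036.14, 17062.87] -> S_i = 3.46*8.38^i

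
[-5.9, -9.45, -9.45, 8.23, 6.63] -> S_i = Random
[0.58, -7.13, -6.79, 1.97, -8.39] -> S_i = Random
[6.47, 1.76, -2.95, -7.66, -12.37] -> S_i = 6.47 + -4.71*i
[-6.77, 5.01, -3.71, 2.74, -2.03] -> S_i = -6.77*(-0.74)^i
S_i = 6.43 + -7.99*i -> [6.43, -1.56, -9.55, -17.54, -25.53]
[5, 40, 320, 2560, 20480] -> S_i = 5*8^i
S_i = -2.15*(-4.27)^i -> [-2.15, 9.18, -39.2, 167.39, -714.74]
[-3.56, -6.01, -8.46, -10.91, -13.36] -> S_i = -3.56 + -2.45*i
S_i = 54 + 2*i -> [54, 56, 58, 60, 62]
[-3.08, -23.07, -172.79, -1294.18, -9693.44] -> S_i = -3.08*7.49^i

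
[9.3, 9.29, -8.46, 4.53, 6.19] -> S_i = Random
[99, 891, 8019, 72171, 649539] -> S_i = 99*9^i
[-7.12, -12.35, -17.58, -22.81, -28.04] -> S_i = -7.12 + -5.23*i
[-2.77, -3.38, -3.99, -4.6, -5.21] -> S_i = -2.77 + -0.61*i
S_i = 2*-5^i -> [2, -10, 50, -250, 1250]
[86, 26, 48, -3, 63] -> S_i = Random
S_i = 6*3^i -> [6, 18, 54, 162, 486]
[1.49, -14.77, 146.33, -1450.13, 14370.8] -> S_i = 1.49*(-9.91)^i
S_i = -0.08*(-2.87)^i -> [-0.08, 0.23, -0.66, 1.89, -5.43]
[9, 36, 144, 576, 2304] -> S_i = 9*4^i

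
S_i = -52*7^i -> [-52, -364, -2548, -17836, -124852]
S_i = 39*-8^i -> [39, -312, 2496, -19968, 159744]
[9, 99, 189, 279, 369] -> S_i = 9 + 90*i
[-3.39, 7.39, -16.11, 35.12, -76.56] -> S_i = -3.39*(-2.18)^i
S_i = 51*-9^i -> [51, -459, 4131, -37179, 334611]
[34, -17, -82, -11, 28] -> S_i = Random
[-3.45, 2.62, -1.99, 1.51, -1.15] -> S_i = -3.45*(-0.76)^i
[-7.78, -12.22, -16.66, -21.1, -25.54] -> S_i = -7.78 + -4.44*i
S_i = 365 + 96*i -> [365, 461, 557, 653, 749]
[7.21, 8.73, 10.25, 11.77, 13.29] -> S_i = 7.21 + 1.52*i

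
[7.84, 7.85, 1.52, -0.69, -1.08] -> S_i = Random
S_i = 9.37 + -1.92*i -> [9.37, 7.45, 5.53, 3.61, 1.69]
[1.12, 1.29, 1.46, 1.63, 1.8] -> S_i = 1.12 + 0.17*i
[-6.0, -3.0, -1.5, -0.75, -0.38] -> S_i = -6.00*0.50^i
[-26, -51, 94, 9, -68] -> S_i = Random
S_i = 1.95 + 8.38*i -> [1.95, 10.33, 18.71, 27.09, 35.47]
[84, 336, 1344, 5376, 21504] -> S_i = 84*4^i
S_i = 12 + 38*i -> [12, 50, 88, 126, 164]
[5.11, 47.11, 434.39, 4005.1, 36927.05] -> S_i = 5.11*9.22^i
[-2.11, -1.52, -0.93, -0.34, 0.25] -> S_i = -2.11 + 0.59*i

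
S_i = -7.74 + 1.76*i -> [-7.74, -5.98, -4.22, -2.46, -0.7]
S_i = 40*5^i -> [40, 200, 1000, 5000, 25000]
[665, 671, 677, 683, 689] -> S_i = 665 + 6*i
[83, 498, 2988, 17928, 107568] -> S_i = 83*6^i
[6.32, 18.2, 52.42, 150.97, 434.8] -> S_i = 6.32*2.88^i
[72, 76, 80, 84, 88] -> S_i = 72 + 4*i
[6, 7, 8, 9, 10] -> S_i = 6 + 1*i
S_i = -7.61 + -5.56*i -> [-7.61, -13.17, -18.73, -24.29, -29.85]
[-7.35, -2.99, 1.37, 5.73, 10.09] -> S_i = -7.35 + 4.36*i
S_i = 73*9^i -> [73, 657, 5913, 53217, 478953]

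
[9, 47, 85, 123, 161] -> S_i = 9 + 38*i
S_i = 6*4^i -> [6, 24, 96, 384, 1536]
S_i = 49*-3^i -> [49, -147, 441, -1323, 3969]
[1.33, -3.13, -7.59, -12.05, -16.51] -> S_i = 1.33 + -4.46*i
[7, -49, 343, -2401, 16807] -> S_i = 7*-7^i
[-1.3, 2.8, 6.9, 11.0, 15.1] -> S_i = -1.30 + 4.10*i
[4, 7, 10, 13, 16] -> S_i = 4 + 3*i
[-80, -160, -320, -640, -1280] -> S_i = -80*2^i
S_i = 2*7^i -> [2, 14, 98, 686, 4802]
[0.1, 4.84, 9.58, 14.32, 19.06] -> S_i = 0.10 + 4.74*i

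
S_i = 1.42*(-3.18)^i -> [1.42, -4.52, 14.36, -45.66, 145.21]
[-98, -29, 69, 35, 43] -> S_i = Random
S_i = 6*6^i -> [6, 36, 216, 1296, 7776]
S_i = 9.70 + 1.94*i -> [9.7, 11.64, 13.58, 15.52, 17.46]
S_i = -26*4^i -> [-26, -104, -416, -1664, -6656]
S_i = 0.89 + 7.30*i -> [0.89, 8.19, 15.49, 22.79, 30.09]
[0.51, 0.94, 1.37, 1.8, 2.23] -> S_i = 0.51 + 0.43*i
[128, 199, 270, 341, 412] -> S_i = 128 + 71*i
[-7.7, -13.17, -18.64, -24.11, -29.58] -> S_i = -7.70 + -5.47*i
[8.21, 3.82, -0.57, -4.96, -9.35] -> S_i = 8.21 + -4.39*i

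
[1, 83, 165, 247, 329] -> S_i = 1 + 82*i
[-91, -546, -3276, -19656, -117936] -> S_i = -91*6^i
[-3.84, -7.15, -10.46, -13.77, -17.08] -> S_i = -3.84 + -3.31*i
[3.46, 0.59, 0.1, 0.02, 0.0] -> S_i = 3.46*0.17^i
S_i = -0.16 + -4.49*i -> [-0.16, -4.65, -9.14, -13.63, -18.12]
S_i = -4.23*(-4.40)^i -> [-4.23, 18.61, -81.89, 360.33, -1585.44]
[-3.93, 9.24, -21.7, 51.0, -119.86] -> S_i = -3.93*(-2.35)^i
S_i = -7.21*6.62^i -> [-7.21, -47.73, -315.97, -2091.75, -13847.37]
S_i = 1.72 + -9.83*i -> [1.72, -8.11, -17.94, -27.77, -37.6]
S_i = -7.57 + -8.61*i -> [-7.57, -16.18, -24.79, -33.4, -42.01]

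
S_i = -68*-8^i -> [-68, 544, -4352, 34816, -278528]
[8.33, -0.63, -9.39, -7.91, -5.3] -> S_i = Random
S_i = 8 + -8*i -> [8, 0, -8, -16, -24]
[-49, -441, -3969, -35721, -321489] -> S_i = -49*9^i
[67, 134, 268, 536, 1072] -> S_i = 67*2^i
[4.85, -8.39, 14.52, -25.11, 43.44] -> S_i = 4.85*(-1.73)^i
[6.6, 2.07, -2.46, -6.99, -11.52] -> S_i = 6.60 + -4.53*i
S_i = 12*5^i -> [12, 60, 300, 1500, 7500]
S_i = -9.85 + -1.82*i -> [-9.85, -11.67, -13.49, -15.31, -17.13]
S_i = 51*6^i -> [51, 306, 1836, 11016, 66096]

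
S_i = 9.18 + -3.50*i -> [9.18, 5.68, 2.18, -1.32, -4.82]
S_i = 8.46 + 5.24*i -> [8.46, 13.7, 18.94, 24.18, 29.42]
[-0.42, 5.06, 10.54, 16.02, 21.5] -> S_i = -0.42 + 5.48*i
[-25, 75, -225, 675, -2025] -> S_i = -25*-3^i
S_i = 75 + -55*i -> [75, 20, -35, -90, -145]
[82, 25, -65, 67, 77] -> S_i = Random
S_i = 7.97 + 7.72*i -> [7.97, 15.69, 23.41, 31.13, 38.85]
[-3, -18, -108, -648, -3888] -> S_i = -3*6^i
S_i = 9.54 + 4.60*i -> [9.54, 14.14, 18.74, 23.34, 27.94]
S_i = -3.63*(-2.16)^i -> [-3.63, 7.84, -16.94, 36.58, -79.02]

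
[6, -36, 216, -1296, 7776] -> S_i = 6*-6^i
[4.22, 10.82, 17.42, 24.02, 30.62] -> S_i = 4.22 + 6.60*i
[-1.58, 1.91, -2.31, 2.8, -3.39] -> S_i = -1.58*(-1.21)^i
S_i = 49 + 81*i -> [49, 130, 211, 292, 373]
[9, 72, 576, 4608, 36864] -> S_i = 9*8^i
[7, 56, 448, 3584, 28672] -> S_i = 7*8^i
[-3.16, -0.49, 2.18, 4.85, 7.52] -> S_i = -3.16 + 2.67*i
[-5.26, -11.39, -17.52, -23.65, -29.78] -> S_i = -5.26 + -6.13*i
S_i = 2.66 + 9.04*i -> [2.66, 11.7, 20.74, 29.78, 38.82]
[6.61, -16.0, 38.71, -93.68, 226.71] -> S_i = 6.61*(-2.42)^i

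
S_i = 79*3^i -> [79, 237, 711, 2133, 6399]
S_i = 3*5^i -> [3, 15, 75, 375, 1875]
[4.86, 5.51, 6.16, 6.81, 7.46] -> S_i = 4.86 + 0.65*i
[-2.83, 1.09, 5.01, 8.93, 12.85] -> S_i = -2.83 + 3.92*i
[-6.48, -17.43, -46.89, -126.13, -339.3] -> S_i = -6.48*2.69^i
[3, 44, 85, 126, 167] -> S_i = 3 + 41*i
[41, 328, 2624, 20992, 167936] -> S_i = 41*8^i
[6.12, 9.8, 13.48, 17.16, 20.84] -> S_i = 6.12 + 3.68*i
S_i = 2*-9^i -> [2, -18, 162, -1458, 13122]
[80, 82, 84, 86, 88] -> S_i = 80 + 2*i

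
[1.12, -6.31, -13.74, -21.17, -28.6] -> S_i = 1.12 + -7.43*i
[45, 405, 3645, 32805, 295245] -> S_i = 45*9^i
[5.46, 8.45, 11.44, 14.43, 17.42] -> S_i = 5.46 + 2.99*i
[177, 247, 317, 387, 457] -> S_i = 177 + 70*i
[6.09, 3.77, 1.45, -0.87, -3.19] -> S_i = 6.09 + -2.32*i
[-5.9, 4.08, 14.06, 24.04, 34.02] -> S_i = -5.90 + 9.98*i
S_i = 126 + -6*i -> [126, 120, 114, 108, 102]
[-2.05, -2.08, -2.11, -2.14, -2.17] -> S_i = -2.05 + -0.03*i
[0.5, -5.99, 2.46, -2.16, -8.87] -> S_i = Random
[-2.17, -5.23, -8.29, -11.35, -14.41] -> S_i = -2.17 + -3.06*i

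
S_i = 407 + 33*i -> [407, 440, 473, 506, 539]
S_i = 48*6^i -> [48, 288, 1728, 10368, 62208]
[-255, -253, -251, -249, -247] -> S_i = -255 + 2*i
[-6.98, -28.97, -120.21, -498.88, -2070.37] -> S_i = -6.98*4.15^i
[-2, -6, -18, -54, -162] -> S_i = -2*3^i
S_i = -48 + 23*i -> [-48, -25, -2, 21, 44]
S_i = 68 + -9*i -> [68, 59, 50, 41, 32]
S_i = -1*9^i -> [-1, -9, -81, -729, -6561]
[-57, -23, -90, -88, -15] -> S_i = Random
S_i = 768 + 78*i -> [768, 846, 924, 1002, 1080]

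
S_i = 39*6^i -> [39, 234, 1404, 8424, 50544]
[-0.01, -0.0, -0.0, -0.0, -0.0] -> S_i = -0.01*0.42^i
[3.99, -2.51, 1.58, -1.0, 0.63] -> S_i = 3.99*(-0.63)^i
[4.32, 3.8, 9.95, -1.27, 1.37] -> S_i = Random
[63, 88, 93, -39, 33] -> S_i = Random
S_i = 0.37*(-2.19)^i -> [0.37, -0.81, 1.77, -3.89, 8.51]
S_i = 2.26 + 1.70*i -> [2.26, 3.96, 5.66, 7.36, 9.06]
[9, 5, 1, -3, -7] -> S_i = 9 + -4*i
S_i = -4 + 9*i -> [-4, 5, 14, 23, 32]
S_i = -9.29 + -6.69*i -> [-9.29, -15.98, -22.67, -29.36, -36.05]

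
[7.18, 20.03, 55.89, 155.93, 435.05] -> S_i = 7.18*2.79^i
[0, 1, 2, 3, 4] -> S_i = 0 + 1*i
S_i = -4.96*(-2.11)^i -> [-4.96, 10.47, -22.08, 46.59, -98.31]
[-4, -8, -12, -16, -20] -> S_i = -4 + -4*i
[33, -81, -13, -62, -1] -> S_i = Random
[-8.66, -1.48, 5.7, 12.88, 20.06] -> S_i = -8.66 + 7.18*i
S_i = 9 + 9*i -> [9, 18, 27, 36, 45]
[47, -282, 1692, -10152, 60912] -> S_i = 47*-6^i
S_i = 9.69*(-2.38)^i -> [9.69, -23.06, 54.89, -130.63, 310.91]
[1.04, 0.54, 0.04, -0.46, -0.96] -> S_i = 1.04 + -0.50*i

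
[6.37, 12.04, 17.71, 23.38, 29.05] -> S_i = 6.37 + 5.67*i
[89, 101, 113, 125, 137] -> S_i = 89 + 12*i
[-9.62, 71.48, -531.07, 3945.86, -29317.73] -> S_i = -9.62*(-7.43)^i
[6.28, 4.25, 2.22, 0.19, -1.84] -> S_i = 6.28 + -2.03*i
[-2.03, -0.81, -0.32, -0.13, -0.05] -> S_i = -2.03*0.40^i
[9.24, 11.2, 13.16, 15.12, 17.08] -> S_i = 9.24 + 1.96*i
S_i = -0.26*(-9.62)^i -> [-0.26, 2.5, -24.06, 231.47, -2226.76]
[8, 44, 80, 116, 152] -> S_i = 8 + 36*i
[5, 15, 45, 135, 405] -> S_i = 5*3^i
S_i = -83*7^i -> [-83, -581, -4067, -28469, -199283]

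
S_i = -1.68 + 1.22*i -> [-1.68, -0.46, 0.76, 1.98, 3.2]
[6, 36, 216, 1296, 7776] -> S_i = 6*6^i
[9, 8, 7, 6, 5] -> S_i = 9 + -1*i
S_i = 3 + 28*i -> [3, 31, 59, 87, 115]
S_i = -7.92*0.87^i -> [-7.92, -6.89, -5.99, -5.22, -4.54]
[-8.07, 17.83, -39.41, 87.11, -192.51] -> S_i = -8.07*(-2.21)^i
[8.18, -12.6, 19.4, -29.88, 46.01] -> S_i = 8.18*(-1.54)^i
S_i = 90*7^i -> [90, 630, 4410, 30870, 216090]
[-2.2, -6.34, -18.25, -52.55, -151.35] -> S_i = -2.20*2.88^i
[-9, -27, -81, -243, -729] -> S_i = -9*3^i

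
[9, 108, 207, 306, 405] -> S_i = 9 + 99*i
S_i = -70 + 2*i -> [-70, -68, -66, -64, -62]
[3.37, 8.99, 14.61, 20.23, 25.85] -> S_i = 3.37 + 5.62*i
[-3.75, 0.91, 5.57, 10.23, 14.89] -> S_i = -3.75 + 4.66*i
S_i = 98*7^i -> [98, 686, 4802, 33614, 235298]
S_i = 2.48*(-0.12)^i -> [2.48, -0.3, 0.04, -0.0, 0.0]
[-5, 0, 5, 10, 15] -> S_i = -5 + 5*i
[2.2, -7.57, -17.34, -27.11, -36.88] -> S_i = 2.20 + -9.77*i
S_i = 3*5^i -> [3, 15, 75, 375, 1875]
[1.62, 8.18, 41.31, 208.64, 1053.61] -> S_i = 1.62*5.05^i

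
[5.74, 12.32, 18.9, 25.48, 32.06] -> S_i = 5.74 + 6.58*i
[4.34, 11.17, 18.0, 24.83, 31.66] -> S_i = 4.34 + 6.83*i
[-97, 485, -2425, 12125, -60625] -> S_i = -97*-5^i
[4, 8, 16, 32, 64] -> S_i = 4*2^i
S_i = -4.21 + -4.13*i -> [-4.21, -8.34, -12.47, -16.6, -20.73]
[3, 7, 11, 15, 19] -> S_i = 3 + 4*i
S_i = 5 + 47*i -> [5, 52, 99, 146, 193]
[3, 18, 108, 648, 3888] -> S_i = 3*6^i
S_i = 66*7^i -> [66, 462, 3234, 22638, 158466]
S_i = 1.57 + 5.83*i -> [1.57, 7.4, 13.23, 19.06, 24.89]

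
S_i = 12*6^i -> [12, 72, 432, 2592, 15552]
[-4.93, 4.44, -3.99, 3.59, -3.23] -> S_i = -4.93*(-0.90)^i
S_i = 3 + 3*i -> [3, 6, 9, 12, 15]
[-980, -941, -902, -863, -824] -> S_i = -980 + 39*i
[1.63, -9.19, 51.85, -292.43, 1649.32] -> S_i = 1.63*(-5.64)^i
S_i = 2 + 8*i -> [2, 10, 18, 26, 34]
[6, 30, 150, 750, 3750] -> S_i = 6*5^i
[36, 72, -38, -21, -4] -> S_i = Random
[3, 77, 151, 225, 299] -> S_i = 3 + 74*i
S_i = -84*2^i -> [-84, -168, -336, -672, -1344]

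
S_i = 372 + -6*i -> [372, 366, 360, 354, 348]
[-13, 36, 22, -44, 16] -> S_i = Random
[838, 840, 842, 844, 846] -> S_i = 838 + 2*i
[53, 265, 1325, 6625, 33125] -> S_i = 53*5^i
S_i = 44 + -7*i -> [44, 37, 30, 23, 16]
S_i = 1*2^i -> [1, 2, 4, 8, 16]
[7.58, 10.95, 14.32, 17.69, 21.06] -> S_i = 7.58 + 3.37*i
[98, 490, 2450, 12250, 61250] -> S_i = 98*5^i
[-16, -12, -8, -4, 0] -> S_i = -16 + 4*i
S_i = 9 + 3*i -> [9, 12, 15, 18, 21]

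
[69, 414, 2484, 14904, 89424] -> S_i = 69*6^i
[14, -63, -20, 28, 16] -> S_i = Random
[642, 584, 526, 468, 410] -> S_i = 642 + -58*i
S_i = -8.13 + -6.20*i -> [-8.13, -14.33, -20.53, -26.73, -32.93]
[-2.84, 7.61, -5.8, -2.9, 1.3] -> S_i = Random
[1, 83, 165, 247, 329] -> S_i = 1 + 82*i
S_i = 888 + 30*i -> [888, 918, 948, 978, 1008]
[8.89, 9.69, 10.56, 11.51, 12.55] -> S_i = 8.89*1.09^i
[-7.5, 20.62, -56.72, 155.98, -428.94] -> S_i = -7.50*(-2.75)^i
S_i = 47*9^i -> [47, 423, 3807, 34263, 308367]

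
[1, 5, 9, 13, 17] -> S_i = 1 + 4*i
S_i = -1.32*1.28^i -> [-1.32, -1.69, -2.16, -2.77, -3.54]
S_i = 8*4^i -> [8, 32, 128, 512, 2048]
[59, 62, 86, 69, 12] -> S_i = Random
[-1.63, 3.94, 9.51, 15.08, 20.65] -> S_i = -1.63 + 5.57*i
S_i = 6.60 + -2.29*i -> [6.6, 4.31, 2.02, -0.27, -2.56]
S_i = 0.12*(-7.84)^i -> [0.12, -0.94, 7.38, -57.83, 453.36]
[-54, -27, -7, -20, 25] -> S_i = Random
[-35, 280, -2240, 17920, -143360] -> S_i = -35*-8^i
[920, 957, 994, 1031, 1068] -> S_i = 920 + 37*i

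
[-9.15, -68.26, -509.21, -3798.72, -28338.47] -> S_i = -9.15*7.46^i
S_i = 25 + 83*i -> [25, 108, 191, 274, 357]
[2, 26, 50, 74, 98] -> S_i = 2 + 24*i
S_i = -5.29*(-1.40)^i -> [-5.29, 7.41, -10.37, 14.52, -20.32]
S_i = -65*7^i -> [-65, -455, -3185, -22295, -156065]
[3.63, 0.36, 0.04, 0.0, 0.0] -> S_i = 3.63*0.10^i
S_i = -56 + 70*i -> [-56, 14, 84, 154, 224]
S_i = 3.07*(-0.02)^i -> [3.07, -0.06, 0.0, -0.0, 0.0]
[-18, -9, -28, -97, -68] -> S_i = Random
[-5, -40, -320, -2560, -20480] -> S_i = -5*8^i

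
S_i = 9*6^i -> [9, 54, 324, 1944, 11664]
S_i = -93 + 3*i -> [-93, -90, -87, -84, -81]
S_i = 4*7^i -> [4, 28, 196, 1372, 9604]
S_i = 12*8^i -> [12, 96, 768, 6144, 49152]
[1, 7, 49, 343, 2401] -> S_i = 1*7^i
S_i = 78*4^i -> [78, 312, 1248, 4992, 19968]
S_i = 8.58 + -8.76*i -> [8.58, -0.18, -8.94, -17.7, -26.46]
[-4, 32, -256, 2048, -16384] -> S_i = -4*-8^i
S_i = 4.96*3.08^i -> [4.96, 15.28, 47.05, 144.92, 446.36]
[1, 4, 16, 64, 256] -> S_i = 1*4^i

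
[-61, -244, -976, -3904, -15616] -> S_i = -61*4^i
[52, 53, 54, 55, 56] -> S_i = 52 + 1*i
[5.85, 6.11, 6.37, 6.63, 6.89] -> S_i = 5.85 + 0.26*i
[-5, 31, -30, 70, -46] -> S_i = Random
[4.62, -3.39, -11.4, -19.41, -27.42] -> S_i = 4.62 + -8.01*i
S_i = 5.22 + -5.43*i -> [5.22, -0.21, -5.64, -11.07, -16.5]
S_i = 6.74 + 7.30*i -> [6.74, 14.04, 21.34, 28.64, 35.94]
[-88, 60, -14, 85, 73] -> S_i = Random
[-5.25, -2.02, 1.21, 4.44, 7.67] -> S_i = -5.25 + 3.23*i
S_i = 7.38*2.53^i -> [7.38, 18.67, 47.24, 119.51, 302.37]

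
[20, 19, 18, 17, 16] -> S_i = 20 + -1*i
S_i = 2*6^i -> [2, 12, 72, 432, 2592]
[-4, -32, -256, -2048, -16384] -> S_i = -4*8^i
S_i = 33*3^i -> [33, 99, 297, 891, 2673]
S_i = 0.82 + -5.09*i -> [0.82, -4.27, -9.36, -14.45, -19.54]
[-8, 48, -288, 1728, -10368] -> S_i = -8*-6^i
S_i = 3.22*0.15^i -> [3.22, 0.48, 0.07, 0.01, 0.0]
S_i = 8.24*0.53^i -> [8.24, 4.37, 2.31, 1.23, 0.65]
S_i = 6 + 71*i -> [6, 77, 148, 219, 290]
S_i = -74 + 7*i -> [-74, -67, -60, -53, -46]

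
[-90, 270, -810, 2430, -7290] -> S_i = -90*-3^i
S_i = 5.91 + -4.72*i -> [5.91, 1.19, -3.53, -8.25, -12.97]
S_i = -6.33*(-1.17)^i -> [-6.33, 7.41, -8.67, 10.14, -11.86]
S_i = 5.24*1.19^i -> [5.24, 6.24, 7.42, 8.83, 10.51]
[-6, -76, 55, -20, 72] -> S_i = Random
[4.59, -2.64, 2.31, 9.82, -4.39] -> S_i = Random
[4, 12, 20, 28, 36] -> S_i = 4 + 8*i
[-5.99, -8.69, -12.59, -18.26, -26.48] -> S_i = -5.99*1.45^i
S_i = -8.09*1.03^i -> [-8.09, -8.33, -8.58, -8.84, -9.11]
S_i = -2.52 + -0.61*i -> [-2.52, -3.13, -3.74, -4.35, -4.96]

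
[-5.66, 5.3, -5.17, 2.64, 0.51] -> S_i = Random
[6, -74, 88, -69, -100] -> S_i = Random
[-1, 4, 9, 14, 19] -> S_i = -1 + 5*i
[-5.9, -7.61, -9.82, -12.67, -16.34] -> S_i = -5.90*1.29^i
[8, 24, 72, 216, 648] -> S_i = 8*3^i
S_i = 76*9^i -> [76, 684, 6156, 55404, 498636]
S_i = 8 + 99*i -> [8, 107, 206, 305, 404]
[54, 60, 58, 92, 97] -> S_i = Random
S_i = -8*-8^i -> [-8, 64, -512, 4096, -32768]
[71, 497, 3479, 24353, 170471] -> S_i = 71*7^i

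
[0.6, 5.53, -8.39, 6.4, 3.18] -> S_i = Random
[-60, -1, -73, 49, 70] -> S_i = Random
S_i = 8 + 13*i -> [8, 21, 34, 47, 60]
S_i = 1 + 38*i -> [1, 39, 77, 115, 153]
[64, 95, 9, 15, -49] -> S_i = Random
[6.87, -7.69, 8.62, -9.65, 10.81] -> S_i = 6.87*(-1.12)^i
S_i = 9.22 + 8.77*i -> [9.22, 17.99, 26.76, 35.53, 44.3]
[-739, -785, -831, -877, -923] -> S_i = -739 + -46*i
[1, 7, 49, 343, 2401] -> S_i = 1*7^i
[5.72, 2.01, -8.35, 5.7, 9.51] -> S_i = Random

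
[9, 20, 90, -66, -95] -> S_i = Random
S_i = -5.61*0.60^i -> [-5.61, -3.37, -2.02, -1.21, -0.73]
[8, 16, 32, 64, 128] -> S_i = 8*2^i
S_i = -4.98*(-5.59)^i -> [-4.98, 27.84, -155.62, 869.89, -4862.69]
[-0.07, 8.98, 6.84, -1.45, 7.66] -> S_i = Random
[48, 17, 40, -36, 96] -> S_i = Random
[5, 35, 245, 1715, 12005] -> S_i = 5*7^i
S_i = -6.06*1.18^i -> [-6.06, -7.15, -8.44, -9.96, -11.75]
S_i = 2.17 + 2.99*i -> [2.17, 5.16, 8.15, 11.14, 14.13]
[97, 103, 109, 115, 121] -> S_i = 97 + 6*i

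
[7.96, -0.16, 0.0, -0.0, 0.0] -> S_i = 7.96*(-0.02)^i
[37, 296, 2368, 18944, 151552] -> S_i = 37*8^i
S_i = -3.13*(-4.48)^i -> [-3.13, 14.02, -62.82, 281.44, -1260.83]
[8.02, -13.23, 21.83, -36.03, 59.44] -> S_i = 8.02*(-1.65)^i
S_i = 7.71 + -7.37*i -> [7.71, 0.34, -7.03, -14.4, -21.77]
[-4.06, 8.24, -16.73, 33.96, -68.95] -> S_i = -4.06*(-2.03)^i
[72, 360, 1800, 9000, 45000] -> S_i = 72*5^i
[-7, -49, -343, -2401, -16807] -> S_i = -7*7^i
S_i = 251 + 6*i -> [251, 257, 263, 269, 275]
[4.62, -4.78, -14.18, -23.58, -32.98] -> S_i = 4.62 + -9.40*i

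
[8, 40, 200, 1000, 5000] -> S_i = 8*5^i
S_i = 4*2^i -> [4, 8, 16, 32, 64]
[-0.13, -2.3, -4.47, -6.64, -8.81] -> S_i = -0.13 + -2.17*i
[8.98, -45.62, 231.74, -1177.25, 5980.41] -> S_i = 8.98*(-5.08)^i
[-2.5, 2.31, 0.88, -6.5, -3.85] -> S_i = Random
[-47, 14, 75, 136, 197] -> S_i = -47 + 61*i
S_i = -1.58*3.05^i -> [-1.58, -4.82, -14.7, -44.83, -136.73]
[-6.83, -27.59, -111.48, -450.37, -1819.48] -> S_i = -6.83*4.04^i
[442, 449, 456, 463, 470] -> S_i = 442 + 7*i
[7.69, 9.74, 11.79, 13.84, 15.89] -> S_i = 7.69 + 2.05*i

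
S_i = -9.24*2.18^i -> [-9.24, -20.14, -43.91, -95.73, -208.69]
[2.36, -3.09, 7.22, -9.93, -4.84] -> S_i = Random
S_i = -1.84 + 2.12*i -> [-1.84, 0.28, 2.4, 4.52, 6.64]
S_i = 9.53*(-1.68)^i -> [9.53, -16.01, 26.9, -45.19, 75.92]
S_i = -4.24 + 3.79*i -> [-4.24, -0.45, 3.34, 7.13, 10.92]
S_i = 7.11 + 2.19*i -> [7.11, 9.3, 11.49, 13.68, 15.87]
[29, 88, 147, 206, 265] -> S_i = 29 + 59*i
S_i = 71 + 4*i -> [71, 75, 79, 83, 87]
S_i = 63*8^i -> [63, 504, 4032, 32256, 258048]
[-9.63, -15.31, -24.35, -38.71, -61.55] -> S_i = -9.63*1.59^i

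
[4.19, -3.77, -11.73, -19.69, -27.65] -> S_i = 4.19 + -7.96*i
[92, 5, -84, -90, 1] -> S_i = Random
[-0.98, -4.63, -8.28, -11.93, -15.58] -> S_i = -0.98 + -3.65*i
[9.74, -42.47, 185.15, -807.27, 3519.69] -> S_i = 9.74*(-4.36)^i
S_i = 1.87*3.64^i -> [1.87, 6.81, 24.78, 90.19, 328.28]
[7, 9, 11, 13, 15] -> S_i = 7 + 2*i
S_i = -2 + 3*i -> [-2, 1, 4, 7, 10]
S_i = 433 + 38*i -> [433, 471, 509, 547, 585]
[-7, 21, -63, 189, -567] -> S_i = -7*-3^i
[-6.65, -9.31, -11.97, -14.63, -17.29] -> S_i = -6.65 + -2.66*i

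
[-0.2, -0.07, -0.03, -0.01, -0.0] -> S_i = -0.20*0.36^i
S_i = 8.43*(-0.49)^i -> [8.43, -4.13, 2.02, -0.99, 0.49]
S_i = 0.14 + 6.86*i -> [0.14, 7.0, 13.86, 20.72, 27.58]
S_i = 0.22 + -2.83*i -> [0.22, -2.61, -5.44, -8.27, -11.1]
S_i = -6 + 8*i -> [-6, 2, 10, 18, 26]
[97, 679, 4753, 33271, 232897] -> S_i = 97*7^i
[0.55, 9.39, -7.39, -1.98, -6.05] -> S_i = Random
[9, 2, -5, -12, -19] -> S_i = 9 + -7*i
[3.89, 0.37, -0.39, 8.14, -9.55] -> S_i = Random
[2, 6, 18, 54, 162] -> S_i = 2*3^i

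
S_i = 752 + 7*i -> [752, 759, 766, 773, 780]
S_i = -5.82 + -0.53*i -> [-5.82, -6.35, -6.88, -7.41, -7.94]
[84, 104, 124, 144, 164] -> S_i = 84 + 20*i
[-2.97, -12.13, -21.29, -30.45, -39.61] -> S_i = -2.97 + -9.16*i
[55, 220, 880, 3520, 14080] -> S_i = 55*4^i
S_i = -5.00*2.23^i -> [-5.0, -11.15, -24.86, -55.45, -123.65]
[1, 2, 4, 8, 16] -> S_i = 1*2^i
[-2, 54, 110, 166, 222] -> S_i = -2 + 56*i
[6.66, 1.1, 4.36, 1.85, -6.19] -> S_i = Random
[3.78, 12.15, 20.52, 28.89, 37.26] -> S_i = 3.78 + 8.37*i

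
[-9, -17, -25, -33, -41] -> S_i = -9 + -8*i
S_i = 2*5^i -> [2, 10, 50, 250, 1250]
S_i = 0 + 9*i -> [0, 9, 18, 27, 36]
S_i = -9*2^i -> [-9, -18, -36, -72, -144]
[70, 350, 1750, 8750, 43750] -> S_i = 70*5^i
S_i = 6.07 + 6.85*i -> [6.07, 12.92, 19.77, 26.62, 33.47]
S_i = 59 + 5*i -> [59, 64, 69, 74, 79]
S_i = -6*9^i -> [-6, -54, -486, -4374, -39366]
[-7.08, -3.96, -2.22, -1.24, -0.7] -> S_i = -7.08*0.56^i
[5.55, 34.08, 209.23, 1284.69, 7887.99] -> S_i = 5.55*6.14^i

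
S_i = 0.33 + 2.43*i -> [0.33, 2.76, 5.19, 7.62, 10.05]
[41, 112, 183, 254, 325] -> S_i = 41 + 71*i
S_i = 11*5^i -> [11, 55, 275, 1375, 6875]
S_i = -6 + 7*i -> [-6, 1, 8, 15, 22]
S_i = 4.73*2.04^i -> [4.73, 9.65, 19.68, 40.16, 81.92]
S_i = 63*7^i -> [63, 441, 3087, 21609, 151263]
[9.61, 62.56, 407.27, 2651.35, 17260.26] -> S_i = 9.61*6.51^i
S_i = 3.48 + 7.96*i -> [3.48, 11.44, 19.4, 27.36, 35.32]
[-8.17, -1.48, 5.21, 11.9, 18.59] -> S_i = -8.17 + 6.69*i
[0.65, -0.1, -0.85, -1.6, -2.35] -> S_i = 0.65 + -0.75*i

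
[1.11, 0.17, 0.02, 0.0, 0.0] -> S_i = 1.11*0.15^i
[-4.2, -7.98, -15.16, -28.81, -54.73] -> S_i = -4.20*1.90^i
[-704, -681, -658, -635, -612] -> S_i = -704 + 23*i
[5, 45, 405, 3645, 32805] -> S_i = 5*9^i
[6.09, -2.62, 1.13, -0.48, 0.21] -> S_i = 6.09*(-0.43)^i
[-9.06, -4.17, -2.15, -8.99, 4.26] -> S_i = Random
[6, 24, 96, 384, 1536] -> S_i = 6*4^i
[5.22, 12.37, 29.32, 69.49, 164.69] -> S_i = 5.22*2.37^i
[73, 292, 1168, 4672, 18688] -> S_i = 73*4^i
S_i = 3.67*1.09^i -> [3.67, 4.0, 4.36, 4.75, 5.18]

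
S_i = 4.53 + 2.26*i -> [4.53, 6.79, 9.05, 11.31, 13.57]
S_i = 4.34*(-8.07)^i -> [4.34, -35.02, 282.64, -2280.92, 18407.04]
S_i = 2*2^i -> [2, 4, 8, 16, 32]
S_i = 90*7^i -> [90, 630, 4410, 30870, 216090]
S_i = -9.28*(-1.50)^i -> [-9.28, 13.92, -20.88, 31.32, -46.98]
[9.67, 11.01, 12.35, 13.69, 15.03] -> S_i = 9.67 + 1.34*i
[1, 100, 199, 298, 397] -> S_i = 1 + 99*i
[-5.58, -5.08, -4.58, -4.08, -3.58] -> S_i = -5.58 + 0.50*i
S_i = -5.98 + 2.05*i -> [-5.98, -3.93, -1.88, 0.17, 2.22]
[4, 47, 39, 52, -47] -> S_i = Random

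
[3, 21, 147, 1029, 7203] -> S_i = 3*7^i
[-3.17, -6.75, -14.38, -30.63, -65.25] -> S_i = -3.17*2.13^i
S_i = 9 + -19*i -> [9, -10, -29, -48, -67]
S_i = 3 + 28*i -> [3, 31, 59, 87, 115]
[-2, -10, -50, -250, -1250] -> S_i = -2*5^i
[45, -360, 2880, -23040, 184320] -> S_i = 45*-8^i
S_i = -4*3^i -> [-4, -12, -36, -108, -324]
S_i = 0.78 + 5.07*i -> [0.78, 5.85, 10.92, 15.99, 21.06]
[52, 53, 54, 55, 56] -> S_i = 52 + 1*i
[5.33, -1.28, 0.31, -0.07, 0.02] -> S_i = 5.33*(-0.24)^i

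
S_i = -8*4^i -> [-8, -32, -128, -512, -2048]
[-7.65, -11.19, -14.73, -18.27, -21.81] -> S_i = -7.65 + -3.54*i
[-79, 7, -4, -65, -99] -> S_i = Random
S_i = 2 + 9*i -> [2, 11, 20, 29, 38]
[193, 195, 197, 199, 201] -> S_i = 193 + 2*i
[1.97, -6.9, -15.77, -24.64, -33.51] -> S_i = 1.97 + -8.87*i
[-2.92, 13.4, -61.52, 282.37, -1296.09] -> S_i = -2.92*(-4.59)^i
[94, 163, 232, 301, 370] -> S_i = 94 + 69*i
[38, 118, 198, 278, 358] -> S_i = 38 + 80*i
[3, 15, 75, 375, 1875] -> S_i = 3*5^i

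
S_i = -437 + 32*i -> [-437, -405, -373, -341, -309]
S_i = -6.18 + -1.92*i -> [-6.18, -8.1, -10.02, -11.94, -13.86]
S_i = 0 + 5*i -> [0, 5, 10, 15, 20]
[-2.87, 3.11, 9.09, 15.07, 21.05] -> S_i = -2.87 + 5.98*i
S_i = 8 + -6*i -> [8, 2, -4, -10, -16]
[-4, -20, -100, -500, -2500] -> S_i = -4*5^i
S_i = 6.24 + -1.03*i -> [6.24, 5.21, 4.18, 3.15, 2.12]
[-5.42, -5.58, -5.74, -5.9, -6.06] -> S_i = -5.42 + -0.16*i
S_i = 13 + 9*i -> [13, 22, 31, 40, 49]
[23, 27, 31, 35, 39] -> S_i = 23 + 4*i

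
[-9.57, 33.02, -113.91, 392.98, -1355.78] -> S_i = -9.57*(-3.45)^i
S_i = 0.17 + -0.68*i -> [0.17, -0.51, -1.19, -1.87, -2.55]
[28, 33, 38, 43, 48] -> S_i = 28 + 5*i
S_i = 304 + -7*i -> [304, 297, 290, 283, 276]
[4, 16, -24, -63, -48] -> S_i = Random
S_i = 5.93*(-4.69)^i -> [5.93, -27.81, 130.44, -611.75, 2869.1]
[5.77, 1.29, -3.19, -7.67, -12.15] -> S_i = 5.77 + -4.48*i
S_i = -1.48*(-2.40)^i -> [-1.48, 3.55, -8.52, 20.46, -49.1]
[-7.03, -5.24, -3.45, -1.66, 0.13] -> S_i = -7.03 + 1.79*i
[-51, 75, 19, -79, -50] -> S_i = Random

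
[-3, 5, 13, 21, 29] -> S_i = -3 + 8*i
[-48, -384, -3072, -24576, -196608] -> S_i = -48*8^i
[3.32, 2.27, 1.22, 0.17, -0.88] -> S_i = 3.32 + -1.05*i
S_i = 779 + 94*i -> [779, 873, 967, 1061, 1155]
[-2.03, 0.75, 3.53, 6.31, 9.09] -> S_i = -2.03 + 2.78*i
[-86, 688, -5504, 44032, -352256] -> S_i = -86*-8^i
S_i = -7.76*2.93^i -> [-7.76, -22.74, -66.62, -195.19, -571.92]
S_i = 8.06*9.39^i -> [8.06, 75.68, 710.67, 6673.16, 62661.01]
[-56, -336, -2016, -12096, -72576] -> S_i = -56*6^i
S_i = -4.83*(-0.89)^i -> [-4.83, 4.3, -3.83, 3.41, -3.03]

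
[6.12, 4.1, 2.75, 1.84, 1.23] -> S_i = 6.12*0.67^i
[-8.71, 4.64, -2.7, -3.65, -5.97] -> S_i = Random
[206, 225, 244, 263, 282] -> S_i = 206 + 19*i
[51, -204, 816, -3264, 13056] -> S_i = 51*-4^i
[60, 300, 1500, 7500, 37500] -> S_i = 60*5^i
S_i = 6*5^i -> [6, 30, 150, 750, 3750]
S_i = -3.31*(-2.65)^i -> [-3.31, 8.77, -23.24, 61.6, -163.23]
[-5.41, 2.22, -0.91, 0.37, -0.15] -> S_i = -5.41*(-0.41)^i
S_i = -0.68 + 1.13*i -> [-0.68, 0.45, 1.58, 2.71, 3.84]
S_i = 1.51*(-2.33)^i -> [1.51, -3.52, 8.2, -19.1, 44.5]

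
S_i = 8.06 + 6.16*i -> [8.06, 14.22, 20.38, 26.54, 32.7]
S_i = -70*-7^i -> [-70, 490, -3430, 24010, -168070]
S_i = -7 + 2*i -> [-7, -5, -3, -1, 1]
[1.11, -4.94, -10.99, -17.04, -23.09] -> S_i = 1.11 + -6.05*i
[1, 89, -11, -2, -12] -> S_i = Random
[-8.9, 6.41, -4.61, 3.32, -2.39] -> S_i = -8.90*(-0.72)^i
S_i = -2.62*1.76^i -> [-2.62, -4.61, -8.12, -14.28, -25.14]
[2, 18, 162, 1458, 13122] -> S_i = 2*9^i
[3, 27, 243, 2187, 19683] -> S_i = 3*9^i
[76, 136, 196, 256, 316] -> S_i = 76 + 60*i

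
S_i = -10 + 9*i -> [-10, -1, 8, 17, 26]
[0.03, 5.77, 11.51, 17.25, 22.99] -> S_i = 0.03 + 5.74*i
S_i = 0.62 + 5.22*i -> [0.62, 5.84, 11.06, 16.28, 21.5]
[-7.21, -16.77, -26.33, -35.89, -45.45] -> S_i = -7.21 + -9.56*i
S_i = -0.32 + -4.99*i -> [-0.32, -5.31, -10.3, -15.29, -20.28]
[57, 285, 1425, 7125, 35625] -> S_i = 57*5^i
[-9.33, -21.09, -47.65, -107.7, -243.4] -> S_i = -9.33*2.26^i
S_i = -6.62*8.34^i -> [-6.62, -55.21, -460.46, -3840.22, -32027.44]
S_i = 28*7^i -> [28, 196, 1372, 9604, 67228]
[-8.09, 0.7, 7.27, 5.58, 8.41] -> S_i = Random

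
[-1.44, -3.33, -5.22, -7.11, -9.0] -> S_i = -1.44 + -1.89*i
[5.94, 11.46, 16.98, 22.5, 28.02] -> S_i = 5.94 + 5.52*i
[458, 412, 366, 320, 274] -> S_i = 458 + -46*i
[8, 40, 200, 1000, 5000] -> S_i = 8*5^i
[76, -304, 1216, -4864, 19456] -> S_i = 76*-4^i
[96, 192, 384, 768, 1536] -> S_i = 96*2^i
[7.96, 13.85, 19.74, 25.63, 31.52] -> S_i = 7.96 + 5.89*i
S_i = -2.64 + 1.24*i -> [-2.64, -1.4, -0.16, 1.08, 2.32]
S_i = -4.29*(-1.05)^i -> [-4.29, 4.5, -4.73, 4.97, -5.21]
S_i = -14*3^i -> [-14, -42, -126, -378, -1134]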